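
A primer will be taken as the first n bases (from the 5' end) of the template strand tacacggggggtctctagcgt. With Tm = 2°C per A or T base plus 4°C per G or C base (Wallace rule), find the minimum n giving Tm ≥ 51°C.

n = 16

First 15 bases: TACACGGGGGGTCTC → Tm = 50°C (< 51°C)
First 16 bases: TACACGGGGGGTCTCT → Tm = 52°C (≥ 51°C)
Since every base adds ≥2°C, Tm only increases with n, so the threshold is first crossed at n = 16.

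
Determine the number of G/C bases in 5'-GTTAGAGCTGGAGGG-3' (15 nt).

Counting bases: G=8, T=3, C=1, A=3
G+C = 8 + 1 = 9

9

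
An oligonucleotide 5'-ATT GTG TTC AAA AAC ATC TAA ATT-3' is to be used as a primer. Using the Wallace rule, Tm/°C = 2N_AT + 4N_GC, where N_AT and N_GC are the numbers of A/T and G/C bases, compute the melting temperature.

58°C

Scanning the sequence gives T=9, A=10, G=2, C=3.
A+T = 19, G+C = 5
Tm = 2×19 + 4×5 = 58°C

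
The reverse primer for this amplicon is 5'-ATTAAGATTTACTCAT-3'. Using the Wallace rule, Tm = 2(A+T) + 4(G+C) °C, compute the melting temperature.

38°C

Counting bases: T=7, G=1, A=6, C=2
So N_AT = 13 and N_GC = 3.
Tm = 2(13) + 4(3) = 26 + 12 = 38°C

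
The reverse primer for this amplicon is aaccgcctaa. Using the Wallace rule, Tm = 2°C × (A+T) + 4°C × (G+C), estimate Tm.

30°C

T=1, A=4, C=4, G=1
AT pairs contribute 5, GC pairs contribute 5.
Tm = 2(5) + 4(5) = 10 + 20 = 30°C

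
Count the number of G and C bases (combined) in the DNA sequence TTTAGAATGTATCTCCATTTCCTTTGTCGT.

Base counts: G=4, C=6, T=15, A=5
G+C = 4 + 6 = 10

10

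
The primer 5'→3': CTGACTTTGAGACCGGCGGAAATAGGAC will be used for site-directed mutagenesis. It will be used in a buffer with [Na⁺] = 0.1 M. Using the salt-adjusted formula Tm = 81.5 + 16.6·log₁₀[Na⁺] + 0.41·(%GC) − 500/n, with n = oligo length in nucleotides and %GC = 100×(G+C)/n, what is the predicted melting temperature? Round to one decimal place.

69.0°C

Length n = 28. Scanning the sequence gives A=8, T=5, G=9, C=6.
G+C = 15, so %GC = 15/28 × 100 = 53.571%
Salt term: 16.6 × (-1) = -16.6
GC term: 0.41 × 53.571 = 21.964; length term: −500/28 = −17.857
Tm = 81.5 + (-16.6) + 21.964 − 17.857 = 69.007 → 69.0°C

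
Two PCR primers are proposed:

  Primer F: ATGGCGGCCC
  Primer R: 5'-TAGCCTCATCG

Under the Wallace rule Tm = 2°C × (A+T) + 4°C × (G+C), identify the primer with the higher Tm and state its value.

Primer F: A+T=2, G+C=8 → Tm = 2(2)+4(8) = 36°C
Primer R: A+T=5, G+C=6 → Tm = 2(5)+4(6) = 34°C
36°C vs 34°C → primer F is higher.

Primer F, 36°C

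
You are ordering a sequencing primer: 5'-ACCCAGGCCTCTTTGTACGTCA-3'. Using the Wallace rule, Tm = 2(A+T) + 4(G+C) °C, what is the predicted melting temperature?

Scanning the sequence gives T=6, C=8, G=4, A=4.
A+T = 10, G+C = 12
Tm = 2×10 + 4×12 = 68°C

68°C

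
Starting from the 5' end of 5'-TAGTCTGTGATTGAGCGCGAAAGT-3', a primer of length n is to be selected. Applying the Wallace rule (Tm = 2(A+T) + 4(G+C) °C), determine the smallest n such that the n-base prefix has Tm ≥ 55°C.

First 18 bases: TAGTCTGTGATTGAGCGC → Tm = 54°C (< 55°C)
First 19 bases: TAGTCTGTGATTGAGCGCG → Tm = 58°C (≥ 55°C)
Each additional base adds 2°C (A/T) or 4°C (G/C), so Tm is non-decreasing in n; n = 19 is the first length to reach 55°C.

n = 19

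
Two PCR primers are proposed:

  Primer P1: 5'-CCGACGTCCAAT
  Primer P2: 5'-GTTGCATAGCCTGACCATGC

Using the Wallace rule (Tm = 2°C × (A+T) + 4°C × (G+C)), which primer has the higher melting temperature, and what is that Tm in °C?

Primer P1: A+T=5, G+C=7 → Tm = 2(5)+4(7) = 38°C
Primer P2: A+T=9, G+C=11 → Tm = 2(9)+4(11) = 62°C
38°C vs 62°C → primer P2 is higher.

Primer P2, 62°C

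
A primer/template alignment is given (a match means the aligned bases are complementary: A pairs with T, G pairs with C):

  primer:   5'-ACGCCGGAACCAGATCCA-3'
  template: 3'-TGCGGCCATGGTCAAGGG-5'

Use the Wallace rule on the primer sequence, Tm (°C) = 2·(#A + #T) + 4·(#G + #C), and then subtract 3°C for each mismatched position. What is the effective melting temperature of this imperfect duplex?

49°C

Primer base counts: A=6, T=1, G=4, C=7 → A+T=7, G+C=11
Perfect-match Tm = 2(7) + 4(11) = 14 + 44 = 58°C
Mismatches (positions where the bases are not complementary): 3 (at positions 8, 14, 18)
Effective Tm = 58 − 3×3 = 58 − 9 = 49°C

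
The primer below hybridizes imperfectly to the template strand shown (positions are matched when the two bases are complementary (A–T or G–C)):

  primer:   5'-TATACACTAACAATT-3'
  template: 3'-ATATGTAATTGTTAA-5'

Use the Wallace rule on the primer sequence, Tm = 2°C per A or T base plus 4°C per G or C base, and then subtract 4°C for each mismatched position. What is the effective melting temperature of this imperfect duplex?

32°C

Primer base counts: A=7, T=5, G=0, C=3 → A+T=12, G+C=3
Perfect-match Tm = 2(12) + 4(3) = 24 + 12 = 36°C
Mismatches (positions where the bases are not complementary): 1 (at position 7)
Effective Tm = 36 − 1×4 = 36 − 4 = 32°C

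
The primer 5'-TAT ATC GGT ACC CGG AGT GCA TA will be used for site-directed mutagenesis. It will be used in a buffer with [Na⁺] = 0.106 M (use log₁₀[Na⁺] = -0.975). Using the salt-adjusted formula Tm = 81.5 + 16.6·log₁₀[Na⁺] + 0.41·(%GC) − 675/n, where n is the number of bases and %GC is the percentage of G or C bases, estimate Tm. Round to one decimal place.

Length n = 23. Counting bases: A=6, C=5, T=6, G=6
G+C = 11, so %GC = 11/23 × 100 = 47.826%
Salt term: 16.6 × (-0.975) = -16.185
GC term: 0.41 × 47.826 = 19.609; length term: −675/23 = −29.348
Tm = 81.5 + (-16.185) + 19.609 − 29.348 = 55.576 → 55.6°C

55.6°C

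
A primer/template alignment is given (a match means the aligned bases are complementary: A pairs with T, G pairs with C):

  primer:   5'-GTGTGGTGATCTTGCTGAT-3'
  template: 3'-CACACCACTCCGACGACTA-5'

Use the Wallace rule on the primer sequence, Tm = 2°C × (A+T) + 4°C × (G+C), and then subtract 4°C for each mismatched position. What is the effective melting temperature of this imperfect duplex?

Primer base counts: A=2, T=8, G=7, C=2 → A+T=10, G+C=9
Perfect-match Tm = 2(10) + 4(9) = 20 + 36 = 56°C
Mismatches (positions where the bases are not complementary): 3 (at positions 10, 11, 12)
Effective Tm = 56 − 3×4 = 56 − 12 = 44°C

44°C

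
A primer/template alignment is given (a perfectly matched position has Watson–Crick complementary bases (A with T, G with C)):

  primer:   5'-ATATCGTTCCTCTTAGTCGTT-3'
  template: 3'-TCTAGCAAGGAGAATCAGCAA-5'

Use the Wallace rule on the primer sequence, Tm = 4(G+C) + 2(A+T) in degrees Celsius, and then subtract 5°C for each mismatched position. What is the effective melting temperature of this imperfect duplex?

Primer base counts: A=3, T=10, G=3, C=5 → A+T=13, G+C=8
Perfect-match Tm = 2(13) + 4(8) = 26 + 32 = 58°C
Mismatches (positions where the bases are not complementary): 1 (at position 2)
Effective Tm = 58 − 1×5 = 58 − 5 = 53°C

53°C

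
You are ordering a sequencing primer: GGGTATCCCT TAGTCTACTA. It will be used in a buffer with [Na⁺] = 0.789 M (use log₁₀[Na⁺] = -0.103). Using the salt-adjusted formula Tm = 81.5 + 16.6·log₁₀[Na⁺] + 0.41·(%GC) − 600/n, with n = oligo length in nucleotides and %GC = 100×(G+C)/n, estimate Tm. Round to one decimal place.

68.2°C

Length n = 20. G=4, A=4, T=7, C=5
G+C = 9, so %GC = 9/20 × 100 = 45%
Salt term: 16.6 × (-0.103) = -1.71
GC term: 0.41 × 45 = 18.45; length term: −600/20 = −30
Tm = 81.5 + (-1.71) + 18.45 − 30 = 68.24 → 68.2°C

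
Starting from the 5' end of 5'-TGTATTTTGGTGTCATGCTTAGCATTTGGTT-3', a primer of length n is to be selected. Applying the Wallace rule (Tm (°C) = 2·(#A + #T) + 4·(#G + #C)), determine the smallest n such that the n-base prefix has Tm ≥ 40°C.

n = 15

First 14 bases: TGTATTTTGGTGTC → Tm = 38°C (< 40°C)
First 15 bases: TGTATTTTGGTGTCA → Tm = 40°C (≥ 40°C)
Since every base adds ≥2°C, Tm only increases with n, so the threshold is first crossed at n = 15.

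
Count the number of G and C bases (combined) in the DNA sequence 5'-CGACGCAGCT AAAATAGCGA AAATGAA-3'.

Base counts: T=3, A=13, G=6, C=5
G+C = 6 + 5 = 11

11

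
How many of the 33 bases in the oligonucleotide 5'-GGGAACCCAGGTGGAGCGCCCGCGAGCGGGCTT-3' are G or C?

25

Counting bases: T=3, C=10, G=15, A=5
Total G or C: 15 + 10 = 25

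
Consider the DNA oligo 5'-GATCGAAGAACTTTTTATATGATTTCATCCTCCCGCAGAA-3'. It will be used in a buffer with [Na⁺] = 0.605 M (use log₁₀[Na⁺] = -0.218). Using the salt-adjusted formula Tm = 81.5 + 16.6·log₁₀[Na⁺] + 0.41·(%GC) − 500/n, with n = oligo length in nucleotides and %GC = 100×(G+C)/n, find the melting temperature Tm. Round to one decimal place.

80.8°C

Length n = 40. Counting bases: A=12, G=6, T=13, C=9
G+C = 15, so %GC = 15/40 × 100 = 37.5%
Salt term: 16.6 × (-0.218) = -3.619
GC term: 0.41 × 37.5 = 15.375; length term: −500/40 = −12.5
Tm = 81.5 + (-3.619) + 15.375 − 12.5 = 80.756 → 80.8°C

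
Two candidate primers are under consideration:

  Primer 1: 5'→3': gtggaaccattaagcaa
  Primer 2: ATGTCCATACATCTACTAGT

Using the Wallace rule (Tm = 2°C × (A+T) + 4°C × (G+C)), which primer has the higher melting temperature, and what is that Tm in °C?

Primer 2, 54°C

Primer 1: A+T=10, G+C=7 → Tm = 2(10)+4(7) = 48°C
Primer 2: A+T=13, G+C=7 → Tm = 2(13)+4(7) = 54°C
48°C vs 54°C → primer 2 is higher.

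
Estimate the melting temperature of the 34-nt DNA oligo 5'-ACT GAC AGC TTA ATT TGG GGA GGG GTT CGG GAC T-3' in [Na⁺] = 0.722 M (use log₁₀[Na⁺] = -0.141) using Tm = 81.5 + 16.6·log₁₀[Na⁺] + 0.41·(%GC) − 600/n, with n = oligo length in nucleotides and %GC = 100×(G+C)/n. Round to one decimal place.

83.2°C

Length n = 34. Scanning the sequence gives T=9, C=5, A=7, G=13.
G+C = 18, so %GC = 18/34 × 100 = 52.941%
Salt term: 16.6 × (-0.141) = -2.341
GC term: 0.41 × 52.941 = 21.706; length term: −600/34 = −17.647
Tm = 81.5 + (-2.341) + 21.706 − 17.647 = 83.218 → 83.2°C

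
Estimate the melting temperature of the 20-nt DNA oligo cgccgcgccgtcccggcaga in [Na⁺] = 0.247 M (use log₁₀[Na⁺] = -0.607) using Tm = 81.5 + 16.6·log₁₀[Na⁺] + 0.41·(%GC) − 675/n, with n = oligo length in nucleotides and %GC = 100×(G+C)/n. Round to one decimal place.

Length n = 20. Counting bases: G=7, A=2, C=10, T=1
G+C = 17, so %GC = 17/20 × 100 = 85%
Salt term: 16.6 × (-0.607) = -10.076
GC term: 0.41 × 85 = 34.85; length term: −675/20 = −33.75
Tm = 81.5 + (-10.076) + 34.85 − 33.75 = 72.524 → 72.5°C

72.5°C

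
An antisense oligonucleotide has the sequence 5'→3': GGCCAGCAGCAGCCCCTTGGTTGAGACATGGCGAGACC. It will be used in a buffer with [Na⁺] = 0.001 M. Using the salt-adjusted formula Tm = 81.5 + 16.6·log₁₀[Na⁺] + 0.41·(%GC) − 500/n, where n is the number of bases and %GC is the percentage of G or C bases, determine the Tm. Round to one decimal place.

Length n = 38. Counting bases: C=12, G=13, T=5, A=8
G+C = 25, so %GC = 25/38 × 100 = 65.789%
Salt term: 16.6 × (-3) = -49.8
GC term: 0.41 × 65.789 = 26.973; length term: −500/38 = −13.158
Tm = 81.5 + (-49.8) + 26.973 − 13.158 = 45.515 → 45.5°C

45.5°C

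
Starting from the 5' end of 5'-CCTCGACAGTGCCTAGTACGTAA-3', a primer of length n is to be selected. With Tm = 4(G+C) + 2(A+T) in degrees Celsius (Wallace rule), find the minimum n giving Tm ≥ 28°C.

n = 9

First 8 bases: CCTCGACA → Tm = 26°C (< 28°C)
First 9 bases: CCTCGACAG → Tm = 30°C (≥ 28°C)
Each additional base adds 2°C (A/T) or 4°C (G/C), so Tm is non-decreasing in n; n = 9 is the first length to reach 28°C.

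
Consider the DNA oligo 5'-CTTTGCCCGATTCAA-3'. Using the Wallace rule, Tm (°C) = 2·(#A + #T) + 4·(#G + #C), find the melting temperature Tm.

Scanning the sequence gives G=2, A=3, T=5, C=5.
So N_AT = 8 and N_GC = 7.
Tm = 2(8) + 4(7) = 16 + 28 = 44°C

44°C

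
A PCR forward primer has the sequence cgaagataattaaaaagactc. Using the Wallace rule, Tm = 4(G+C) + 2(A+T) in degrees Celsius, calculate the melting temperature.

54°C

Base counts: T=4, C=3, G=3, A=11
AT pairs contribute 15, GC pairs contribute 6.
Tm = 2(15) + 4(6) = 30 + 24 = 54°C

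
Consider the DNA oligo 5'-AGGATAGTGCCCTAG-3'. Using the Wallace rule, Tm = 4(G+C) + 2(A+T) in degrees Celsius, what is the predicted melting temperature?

Scanning the sequence gives A=4, C=3, G=5, T=3.
A+T = 7, G+C = 8
Tm = 2×7 + 4×8 = 46°C

46°C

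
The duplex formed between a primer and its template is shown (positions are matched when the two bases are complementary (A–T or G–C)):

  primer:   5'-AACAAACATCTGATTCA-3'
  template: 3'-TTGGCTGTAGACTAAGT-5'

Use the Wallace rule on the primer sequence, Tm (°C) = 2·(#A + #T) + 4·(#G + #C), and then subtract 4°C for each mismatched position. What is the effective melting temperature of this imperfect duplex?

Primer base counts: A=8, T=4, G=1, C=4 → A+T=12, G+C=5
Perfect-match Tm = 2(12) + 4(5) = 24 + 20 = 44°C
Mismatches (positions where the bases are not complementary): 2 (at positions 4, 5)
Effective Tm = 44 − 2×4 = 44 − 8 = 36°C

36°C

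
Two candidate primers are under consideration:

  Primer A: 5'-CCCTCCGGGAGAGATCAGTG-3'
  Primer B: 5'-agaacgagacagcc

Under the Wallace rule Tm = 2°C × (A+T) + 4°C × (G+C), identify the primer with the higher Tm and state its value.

Primer A: A+T=7, G+C=13 → Tm = 2(7)+4(13) = 66°C
Primer B: A+T=6, G+C=8 → Tm = 2(6)+4(8) = 44°C
66°C vs 44°C → primer A is higher.

Primer A, 66°C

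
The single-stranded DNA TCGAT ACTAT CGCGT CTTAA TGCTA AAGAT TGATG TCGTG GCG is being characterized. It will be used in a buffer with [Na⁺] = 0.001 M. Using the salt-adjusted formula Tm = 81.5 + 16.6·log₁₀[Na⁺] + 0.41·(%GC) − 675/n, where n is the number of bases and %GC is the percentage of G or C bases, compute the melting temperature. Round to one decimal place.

Length n = 43. Scanning the sequence gives C=8, T=14, A=10, G=11.
G+C = 19, so %GC = 19/43 × 100 = 44.186%
Salt term: 16.6 × (-3) = -49.8
GC term: 0.41 × 44.186 = 18.116; length term: −675/43 = −15.698
Tm = 81.5 + (-49.8) + 18.116 − 15.698 = 34.118 → 34.1°C

34.1°C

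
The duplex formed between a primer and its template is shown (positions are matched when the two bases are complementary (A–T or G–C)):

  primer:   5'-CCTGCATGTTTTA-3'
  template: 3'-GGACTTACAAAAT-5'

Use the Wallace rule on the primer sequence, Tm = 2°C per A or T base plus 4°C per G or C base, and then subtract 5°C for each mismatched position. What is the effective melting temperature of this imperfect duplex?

Primer base counts: A=2, T=6, G=2, C=3 → A+T=8, G+C=5
Perfect-match Tm = 2(8) + 4(5) = 16 + 20 = 36°C
Mismatches (positions where the bases are not complementary): 1 (at position 5)
Effective Tm = 36 − 1×5 = 36 − 5 = 31°C

31°C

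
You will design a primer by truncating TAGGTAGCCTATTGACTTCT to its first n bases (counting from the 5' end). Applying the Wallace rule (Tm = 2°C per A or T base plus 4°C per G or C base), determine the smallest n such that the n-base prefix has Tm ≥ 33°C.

n = 12

First 11 bases: TAGGTAGCCTA → Tm = 32°C (< 33°C)
First 12 bases: TAGGTAGCCTAT → Tm = 34°C (≥ 33°C)
Each additional base adds 2°C (A/T) or 4°C (G/C), so Tm is non-decreasing in n; n = 12 is the first length to reach 33°C.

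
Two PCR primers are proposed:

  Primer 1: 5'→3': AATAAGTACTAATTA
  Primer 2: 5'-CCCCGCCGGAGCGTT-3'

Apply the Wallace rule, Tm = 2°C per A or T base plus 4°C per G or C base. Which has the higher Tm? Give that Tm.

Primer 2, 54°C

Primer 1: A+T=13, G+C=2 → Tm = 2(13)+4(2) = 34°C
Primer 2: A+T=3, G+C=12 → Tm = 2(3)+4(12) = 54°C
34°C vs 54°C → primer 2 is higher.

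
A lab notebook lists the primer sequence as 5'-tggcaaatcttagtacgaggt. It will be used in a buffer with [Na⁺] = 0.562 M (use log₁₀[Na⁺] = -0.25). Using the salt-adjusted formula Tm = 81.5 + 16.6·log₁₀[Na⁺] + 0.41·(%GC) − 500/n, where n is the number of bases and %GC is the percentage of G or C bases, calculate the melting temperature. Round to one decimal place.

71.1°C

Length n = 21. Scanning the sequence gives T=6, A=6, C=3, G=6.
G+C = 9, so %GC = 9/21 × 100 = 42.857%
Salt term: 16.6 × (-0.25) = -4.15
GC term: 0.41 × 42.857 = 17.571; length term: −500/21 = −23.81
Tm = 81.5 + (-4.15) + 17.571 − 23.81 = 71.111 → 71.1°C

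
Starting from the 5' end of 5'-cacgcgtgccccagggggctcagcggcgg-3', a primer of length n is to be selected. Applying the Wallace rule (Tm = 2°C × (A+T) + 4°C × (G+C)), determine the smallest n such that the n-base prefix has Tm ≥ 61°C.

n = 17

First 16 bases: CACGCGTGCCCCAGGG → Tm = 58°C (< 61°C)
First 17 bases: CACGCGTGCCCCAGGGG → Tm = 62°C (≥ 61°C)
Since every base adds ≥2°C, Tm only increases with n, so the threshold is first crossed at n = 17.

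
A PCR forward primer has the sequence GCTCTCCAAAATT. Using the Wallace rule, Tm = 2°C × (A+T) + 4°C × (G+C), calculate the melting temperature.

Base counts: C=4, G=1, A=4, T=4
A+T = 8, G+C = 5
Tm = 2×8 + 4×5 = 36°C

36°C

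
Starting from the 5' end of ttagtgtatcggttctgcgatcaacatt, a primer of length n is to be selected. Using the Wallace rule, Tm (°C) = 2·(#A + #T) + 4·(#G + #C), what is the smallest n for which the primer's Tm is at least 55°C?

n = 19

First 18 bases: TTAGTGTATCGGTTCTGC → Tm = 52°C (< 55°C)
First 19 bases: TTAGTGTATCGGTTCTGCG → Tm = 56°C (≥ 55°C)
Each additional base adds 2°C (A/T) or 4°C (G/C), so Tm is non-decreasing in n; n = 19 is the first length to reach 55°C.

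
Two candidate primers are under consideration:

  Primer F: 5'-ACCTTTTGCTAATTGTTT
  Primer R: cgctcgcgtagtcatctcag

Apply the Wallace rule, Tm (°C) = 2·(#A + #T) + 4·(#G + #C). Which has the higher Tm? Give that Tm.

Primer R, 64°C

Primer F: A+T=13, G+C=5 → Tm = 2(13)+4(5) = 46°C
Primer R: A+T=8, G+C=12 → Tm = 2(8)+4(12) = 64°C
46°C vs 64°C → primer R is higher.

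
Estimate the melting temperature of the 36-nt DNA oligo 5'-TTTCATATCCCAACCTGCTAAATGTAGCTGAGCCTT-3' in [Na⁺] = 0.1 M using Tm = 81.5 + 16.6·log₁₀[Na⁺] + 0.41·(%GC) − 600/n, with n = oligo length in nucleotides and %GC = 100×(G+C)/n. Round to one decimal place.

65.3°C

Length n = 36. Counting bases: C=10, G=5, T=12, A=9
G+C = 15, so %GC = 15/36 × 100 = 41.667%
Salt term: 16.6 × (-1) = -16.6
GC term: 0.41 × 41.667 = 17.083; length term: −600/36 = −16.667
Tm = 81.5 + (-16.6) + 17.083 − 16.667 = 65.316 → 65.3°C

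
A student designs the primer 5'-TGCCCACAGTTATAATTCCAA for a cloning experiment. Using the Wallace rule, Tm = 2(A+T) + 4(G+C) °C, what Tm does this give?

Scanning the sequence gives C=6, G=2, T=6, A=7.
So N_AT = 13 and N_GC = 8.
Tm = 4·8 + 2·13 = 32 + 26 = 58°C

58°C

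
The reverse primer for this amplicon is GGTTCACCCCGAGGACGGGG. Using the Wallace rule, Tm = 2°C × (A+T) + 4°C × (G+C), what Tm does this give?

70°C

Scanning the sequence gives G=9, C=6, T=2, A=3.
A+T = 5, G+C = 15
Tm = 4·15 + 2·5 = 60 + 10 = 70°C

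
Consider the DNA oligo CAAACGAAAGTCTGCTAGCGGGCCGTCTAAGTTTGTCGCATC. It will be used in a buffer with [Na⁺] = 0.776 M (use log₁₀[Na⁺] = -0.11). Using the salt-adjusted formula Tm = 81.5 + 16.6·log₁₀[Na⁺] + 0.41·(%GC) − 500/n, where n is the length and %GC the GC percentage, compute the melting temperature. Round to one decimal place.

89.2°C

Length n = 42. Counting bases: A=10, G=11, T=10, C=11
G+C = 22, so %GC = 22/42 × 100 = 52.381%
Salt term: 16.6 × (-0.11) = -1.826
GC term: 0.41 × 52.381 = 21.476; length term: −500/42 = −11.905
Tm = 81.5 + (-1.826) + 21.476 − 11.905 = 89.245 → 89.2°C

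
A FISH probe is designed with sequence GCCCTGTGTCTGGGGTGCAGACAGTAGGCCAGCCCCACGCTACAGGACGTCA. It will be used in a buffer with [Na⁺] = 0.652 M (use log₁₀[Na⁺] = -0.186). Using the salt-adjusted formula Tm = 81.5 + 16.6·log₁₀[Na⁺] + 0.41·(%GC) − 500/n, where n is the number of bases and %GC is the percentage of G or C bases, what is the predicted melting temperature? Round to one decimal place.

95.6°C

Length n = 52. Base counts: C=17, T=8, G=17, A=10
G+C = 34, so %GC = 34/52 × 100 = 65.385%
Salt term: 16.6 × (-0.186) = -3.088
GC term: 0.41 × 65.385 = 26.808; length term: −500/52 = −9.615
Tm = 81.5 + (-3.088) + 26.808 − 9.615 = 95.605 → 95.6°C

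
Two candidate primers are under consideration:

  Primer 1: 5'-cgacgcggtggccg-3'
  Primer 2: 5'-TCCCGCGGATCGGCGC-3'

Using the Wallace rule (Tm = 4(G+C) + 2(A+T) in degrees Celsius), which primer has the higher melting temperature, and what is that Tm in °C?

Primer 2, 58°C

Primer 1: A+T=2, G+C=12 → Tm = 2(2)+4(12) = 52°C
Primer 2: A+T=3, G+C=13 → Tm = 2(3)+4(13) = 58°C
52°C vs 58°C → primer 2 is higher.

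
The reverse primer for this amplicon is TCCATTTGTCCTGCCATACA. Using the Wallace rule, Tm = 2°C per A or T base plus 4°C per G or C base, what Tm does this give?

58°C

Base counts: C=7, G=2, A=4, T=7
AT pairs contribute 11, GC pairs contribute 9.
Tm = 2×11 + 4×9 = 58°C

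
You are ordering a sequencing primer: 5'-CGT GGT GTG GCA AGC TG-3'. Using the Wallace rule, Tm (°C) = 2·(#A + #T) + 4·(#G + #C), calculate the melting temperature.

Base counts: G=8, A=2, T=4, C=3
A+T = 6, G+C = 11
Tm = 2(6) + 4(11) = 12 + 44 = 56°C

56°C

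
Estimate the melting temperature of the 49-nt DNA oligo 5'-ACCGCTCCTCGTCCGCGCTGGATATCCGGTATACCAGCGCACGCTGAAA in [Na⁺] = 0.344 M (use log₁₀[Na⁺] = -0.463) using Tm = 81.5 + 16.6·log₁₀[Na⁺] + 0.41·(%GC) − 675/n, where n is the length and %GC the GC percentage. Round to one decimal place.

Length n = 49. Scanning the sequence gives C=18, A=10, G=12, T=9.
G+C = 30, so %GC = 30/49 × 100 = 61.224%
Salt term: 16.6 × (-0.463) = -7.686
GC term: 0.41 × 61.224 = 25.102; length term: −675/49 = −13.776
Tm = 81.5 + (-7.686) + 25.102 − 13.776 = 85.14 → 85.1°C

85.1°C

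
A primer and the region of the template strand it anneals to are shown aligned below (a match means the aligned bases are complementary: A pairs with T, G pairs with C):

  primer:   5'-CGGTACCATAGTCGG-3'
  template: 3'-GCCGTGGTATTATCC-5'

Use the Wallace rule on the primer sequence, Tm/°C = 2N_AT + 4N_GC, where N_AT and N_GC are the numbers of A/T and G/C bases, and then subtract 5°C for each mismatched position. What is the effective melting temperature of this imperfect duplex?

33°C

Primer base counts: A=3, T=3, G=5, C=4 → A+T=6, G+C=9
Perfect-match Tm = 2(6) + 4(9) = 12 + 36 = 48°C
Mismatches (positions where the bases are not complementary): 3 (at positions 4, 11, 13)
Effective Tm = 48 − 3×5 = 48 − 15 = 33°C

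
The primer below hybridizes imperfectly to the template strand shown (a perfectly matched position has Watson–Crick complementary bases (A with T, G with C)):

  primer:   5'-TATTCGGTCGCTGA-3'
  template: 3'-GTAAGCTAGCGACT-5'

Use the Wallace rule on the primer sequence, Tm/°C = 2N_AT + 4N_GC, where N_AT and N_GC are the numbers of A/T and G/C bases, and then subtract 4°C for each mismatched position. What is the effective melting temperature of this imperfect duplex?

34°C

Primer base counts: A=2, T=5, G=4, C=3 → A+T=7, G+C=7
Perfect-match Tm = 2(7) + 4(7) = 14 + 28 = 42°C
Mismatches (positions where the bases are not complementary): 2 (at positions 1, 7)
Effective Tm = 42 − 2×4 = 42 − 8 = 34°C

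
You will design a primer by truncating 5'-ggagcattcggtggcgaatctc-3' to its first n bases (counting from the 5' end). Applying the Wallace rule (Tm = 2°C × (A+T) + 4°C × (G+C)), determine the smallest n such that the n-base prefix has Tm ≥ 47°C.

First 14 bases: GGAGCATTCGGTGG → Tm = 46°C (< 47°C)
First 15 bases: GGAGCATTCGGTGGC → Tm = 50°C (≥ 47°C)
Since every base adds ≥2°C, Tm only increases with n, so the threshold is first crossed at n = 15.

n = 15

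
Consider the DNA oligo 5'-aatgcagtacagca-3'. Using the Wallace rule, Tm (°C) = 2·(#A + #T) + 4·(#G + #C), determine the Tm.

Counting bases: T=2, C=3, A=6, G=3
So N_AT = 8 and N_GC = 6.
Tm = 2(8) + 4(6) = 16 + 24 = 40°C

40°C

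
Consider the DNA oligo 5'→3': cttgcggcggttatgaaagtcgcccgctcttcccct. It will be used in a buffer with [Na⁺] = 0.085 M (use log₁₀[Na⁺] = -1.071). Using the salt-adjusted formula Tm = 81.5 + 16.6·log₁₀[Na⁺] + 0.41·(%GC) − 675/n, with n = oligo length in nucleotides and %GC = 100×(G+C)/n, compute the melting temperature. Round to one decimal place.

Length n = 36. Scanning the sequence gives G=9, A=4, T=10, C=13.
G+C = 22, so %GC = 22/36 × 100 = 61.111%
Salt term: 16.6 × (-1.071) = -17.779
GC term: 0.41 × 61.111 = 25.056; length term: −675/36 = −18.75
Tm = 81.5 + (-17.779) + 25.056 − 18.75 = 70.027 → 70.0°C

70.0°C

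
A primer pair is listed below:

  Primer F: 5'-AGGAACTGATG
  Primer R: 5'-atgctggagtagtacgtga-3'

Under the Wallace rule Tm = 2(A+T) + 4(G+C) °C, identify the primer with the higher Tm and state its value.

Primer F: A+T=6, G+C=5 → Tm = 2(6)+4(5) = 32°C
Primer R: A+T=10, G+C=9 → Tm = 2(10)+4(9) = 56°C
32°C vs 56°C → primer R is higher.

Primer R, 56°C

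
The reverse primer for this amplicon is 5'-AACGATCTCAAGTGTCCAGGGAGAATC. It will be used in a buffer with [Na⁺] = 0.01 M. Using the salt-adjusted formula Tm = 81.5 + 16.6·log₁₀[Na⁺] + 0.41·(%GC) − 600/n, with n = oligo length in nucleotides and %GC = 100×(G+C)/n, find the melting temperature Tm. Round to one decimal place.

45.8°C

Length n = 27. T=5, G=7, C=6, A=9
G+C = 13, so %GC = 13/27 × 100 = 48.148%
Salt term: 16.6 × (-2) = -33.2
GC term: 0.41 × 48.148 = 19.741; length term: −600/27 = −22.222
Tm = 81.5 + (-33.2) + 19.741 − 22.222 = 45.819 → 45.8°C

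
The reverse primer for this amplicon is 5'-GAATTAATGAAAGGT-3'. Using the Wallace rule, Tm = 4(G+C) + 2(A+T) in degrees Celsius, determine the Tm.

38°C

Base counts: T=4, G=4, A=7, C=0
So N_AT = 11 and N_GC = 4.
Tm = 2(11) + 4(4) = 22 + 16 = 38°C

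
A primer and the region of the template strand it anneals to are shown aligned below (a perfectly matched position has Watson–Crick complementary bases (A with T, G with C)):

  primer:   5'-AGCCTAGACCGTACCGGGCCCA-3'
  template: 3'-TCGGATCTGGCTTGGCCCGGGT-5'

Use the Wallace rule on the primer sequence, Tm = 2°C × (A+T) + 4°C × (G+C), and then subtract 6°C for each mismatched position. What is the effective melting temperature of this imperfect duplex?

68°C

Primer base counts: A=5, T=2, G=6, C=9 → A+T=7, G+C=15
Perfect-match Tm = 2(7) + 4(15) = 14 + 60 = 74°C
Mismatches (positions where the bases are not complementary): 1 (at position 12)
Effective Tm = 74 − 1×6 = 74 − 6 = 68°C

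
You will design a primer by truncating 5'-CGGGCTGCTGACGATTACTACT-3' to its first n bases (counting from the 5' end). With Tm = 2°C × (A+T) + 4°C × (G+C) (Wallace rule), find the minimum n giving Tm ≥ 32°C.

n = 9

First 8 bases: CGGGCTGC → Tm = 30°C (< 32°C)
First 9 bases: CGGGCTGCT → Tm = 32°C (≥ 32°C)
Each additional base adds 2°C (A/T) or 4°C (G/C), so Tm is non-decreasing in n; n = 9 is the first length to reach 32°C.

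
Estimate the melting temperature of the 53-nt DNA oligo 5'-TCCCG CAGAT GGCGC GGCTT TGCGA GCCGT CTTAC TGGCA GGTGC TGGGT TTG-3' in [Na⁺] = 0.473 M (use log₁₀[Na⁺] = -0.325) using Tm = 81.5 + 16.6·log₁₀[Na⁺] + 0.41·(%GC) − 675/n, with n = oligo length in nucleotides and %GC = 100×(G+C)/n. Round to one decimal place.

89.7°C

Length n = 53. Counting bases: C=14, T=14, G=20, A=5
G+C = 34, so %GC = 34/53 × 100 = 64.151%
Salt term: 16.6 × (-0.325) = -5.395
GC term: 0.41 × 64.151 = 26.302; length term: −675/53 = −12.736
Tm = 81.5 + (-5.395) + 26.302 − 12.736 = 89.671 → 89.7°C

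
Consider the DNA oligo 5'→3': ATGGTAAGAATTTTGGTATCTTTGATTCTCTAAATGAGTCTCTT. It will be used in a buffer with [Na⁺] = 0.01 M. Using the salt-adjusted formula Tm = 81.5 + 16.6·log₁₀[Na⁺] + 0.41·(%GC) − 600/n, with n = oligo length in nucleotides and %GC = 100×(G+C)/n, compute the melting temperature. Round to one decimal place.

46.8°C

Length n = 44. Scanning the sequence gives C=5, T=20, G=8, A=11.
G+C = 13, so %GC = 13/44 × 100 = 29.545%
Salt term: 16.6 × (-2) = -33.2
GC term: 0.41 × 29.545 = 12.113; length term: −600/44 = −13.636
Tm = 81.5 + (-33.2) + 12.113 − 13.636 = 46.777 → 46.8°C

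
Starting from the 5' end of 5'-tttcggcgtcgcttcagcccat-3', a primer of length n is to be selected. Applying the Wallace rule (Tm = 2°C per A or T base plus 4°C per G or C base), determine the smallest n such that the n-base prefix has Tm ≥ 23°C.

n = 8

First 7 bases: TTTCGGC → Tm = 22°C (< 23°C)
First 8 bases: TTTCGGCG → Tm = 26°C (≥ 23°C)
Each additional base adds 2°C (A/T) or 4°C (G/C), so Tm is non-decreasing in n; n = 8 is the first length to reach 23°C.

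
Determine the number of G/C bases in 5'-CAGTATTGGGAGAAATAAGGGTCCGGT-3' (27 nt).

Scanning the sequence gives A=8, C=3, G=10, T=6.
G+C = 10 + 3 = 13

13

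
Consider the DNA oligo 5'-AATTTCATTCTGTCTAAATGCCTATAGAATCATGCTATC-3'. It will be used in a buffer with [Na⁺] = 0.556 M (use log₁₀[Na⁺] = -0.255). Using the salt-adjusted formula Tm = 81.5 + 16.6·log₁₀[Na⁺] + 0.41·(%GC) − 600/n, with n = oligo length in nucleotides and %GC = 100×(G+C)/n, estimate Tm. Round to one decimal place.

74.5°C

Length n = 39. C=8, A=12, T=15, G=4
G+C = 12, so %GC = 12/39 × 100 = 30.769%
Salt term: 16.6 × (-0.255) = -4.233
GC term: 0.41 × 30.769 = 12.615; length term: −600/39 = −15.385
Tm = 81.5 + (-4.233) + 12.615 − 15.385 = 74.497 → 74.5°C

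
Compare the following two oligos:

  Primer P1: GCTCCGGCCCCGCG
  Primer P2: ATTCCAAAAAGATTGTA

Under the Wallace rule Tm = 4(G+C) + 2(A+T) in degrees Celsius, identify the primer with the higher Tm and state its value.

Primer P1: A+T=1, G+C=13 → Tm = 2(1)+4(13) = 54°C
Primer P2: A+T=13, G+C=4 → Tm = 2(13)+4(4) = 42°C
54°C vs 42°C → primer P1 is higher.

Primer P1, 54°C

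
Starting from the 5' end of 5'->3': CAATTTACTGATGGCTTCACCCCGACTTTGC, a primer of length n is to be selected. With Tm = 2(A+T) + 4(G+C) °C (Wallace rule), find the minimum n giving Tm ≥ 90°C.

n = 31

First 30 bases: CAATTTACTGATGGCTTCACCCCGACTTTG → Tm = 88°C (< 90°C)
First 31 bases: CAATTTACTGATGGCTTCACCCCGACTTTGC → Tm = 92°C (≥ 90°C)
Since every base adds ≥2°C, Tm only increases with n, so the threshold is first crossed at n = 31.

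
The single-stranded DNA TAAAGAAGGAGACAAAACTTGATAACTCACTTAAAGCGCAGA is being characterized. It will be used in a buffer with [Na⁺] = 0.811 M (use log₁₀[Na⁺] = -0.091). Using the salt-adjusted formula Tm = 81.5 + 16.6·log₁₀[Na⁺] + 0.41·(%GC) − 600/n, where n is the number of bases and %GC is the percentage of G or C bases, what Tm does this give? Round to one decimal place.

Length n = 42. Base counts: C=7, G=8, T=7, A=20
G+C = 15, so %GC = 15/42 × 100 = 35.714%
Salt term: 16.6 × (-0.091) = -1.511
GC term: 0.41 × 35.714 = 14.643; length term: −600/42 = −14.286
Tm = 81.5 + (-1.511) + 14.643 − 14.286 = 80.346 → 80.3°C

80.3°C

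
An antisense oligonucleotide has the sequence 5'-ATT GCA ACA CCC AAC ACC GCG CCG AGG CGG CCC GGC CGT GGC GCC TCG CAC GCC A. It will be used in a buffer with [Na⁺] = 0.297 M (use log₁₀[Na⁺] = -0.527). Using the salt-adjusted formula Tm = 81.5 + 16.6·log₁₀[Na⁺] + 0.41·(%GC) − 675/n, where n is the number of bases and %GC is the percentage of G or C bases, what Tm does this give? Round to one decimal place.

Length n = 55. T=4, C=25, G=16, A=10
G+C = 41, so %GC = 41/55 × 100 = 74.545%
Salt term: 16.6 × (-0.527) = -8.748
GC term: 0.41 × 74.545 = 30.563; length term: −675/55 = −12.273
Tm = 81.5 + (-8.748) + 30.563 − 12.273 = 91.042 → 91.0°C

91.0°C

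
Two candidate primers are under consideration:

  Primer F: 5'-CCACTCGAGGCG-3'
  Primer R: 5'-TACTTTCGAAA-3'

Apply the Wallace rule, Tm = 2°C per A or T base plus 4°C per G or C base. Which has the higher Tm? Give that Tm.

Primer F, 42°C

Primer F: A+T=3, G+C=9 → Tm = 2(3)+4(9) = 42°C
Primer R: A+T=8, G+C=3 → Tm = 2(8)+4(3) = 28°C
42°C vs 28°C → primer F is higher.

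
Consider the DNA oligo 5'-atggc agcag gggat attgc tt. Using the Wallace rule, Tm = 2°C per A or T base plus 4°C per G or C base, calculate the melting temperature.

Scanning the sequence gives C=3, G=8, A=5, T=6.
A+T = 11, G+C = 11
Tm = 2(11) + 4(11) = 22 + 44 = 66°C

66°C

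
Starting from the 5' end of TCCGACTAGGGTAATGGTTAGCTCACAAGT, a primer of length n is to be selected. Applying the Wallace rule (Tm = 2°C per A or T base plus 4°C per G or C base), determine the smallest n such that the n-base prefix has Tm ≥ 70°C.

n = 24

First 23 bases: TCCGACTAGGGTAATGGTTAGCT → Tm = 68°C (< 70°C)
First 24 bases: TCCGACTAGGGTAATGGTTAGCTC → Tm = 72°C (≥ 70°C)
Each additional base adds 2°C (A/T) or 4°C (G/C), so Tm is non-decreasing in n; n = 24 is the first length to reach 70°C.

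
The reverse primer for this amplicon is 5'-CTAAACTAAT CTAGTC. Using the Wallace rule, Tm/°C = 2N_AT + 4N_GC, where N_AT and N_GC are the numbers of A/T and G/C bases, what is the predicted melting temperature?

42°C

Base counts: A=6, G=1, T=5, C=4
A+T = 11, G+C = 5
Tm = 2(11) + 4(5) = 22 + 20 = 42°C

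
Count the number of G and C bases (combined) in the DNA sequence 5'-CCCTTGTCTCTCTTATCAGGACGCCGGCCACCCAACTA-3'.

C=16, A=7, G=6, T=9
Total G or C: 6 + 16 = 22

22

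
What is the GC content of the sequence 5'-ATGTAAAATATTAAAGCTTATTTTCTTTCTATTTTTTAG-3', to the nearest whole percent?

15%

Base counts: G=3, C=3, T=21, A=12
G+C = 3 + 3 = 6 out of 39 bases
%GC = 6/39 × 100 = 15.38% ≈ 15%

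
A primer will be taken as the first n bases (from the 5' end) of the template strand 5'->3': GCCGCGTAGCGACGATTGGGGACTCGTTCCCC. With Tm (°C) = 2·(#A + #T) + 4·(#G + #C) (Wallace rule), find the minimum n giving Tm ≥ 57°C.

n = 18

First 17 bases: GCCGCGTAGCGACGATT → Tm = 56°C (< 57°C)
First 18 bases: GCCGCGTAGCGACGATTG → Tm = 60°C (≥ 57°C)
Each additional base adds 2°C (A/T) or 4°C (G/C), so Tm is non-decreasing in n; n = 18 is the first length to reach 57°C.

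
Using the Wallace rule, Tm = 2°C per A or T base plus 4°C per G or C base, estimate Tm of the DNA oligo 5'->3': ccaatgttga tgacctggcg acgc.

76°C

Base counts: C=7, T=5, A=5, G=7
So N_AT = 10 and N_GC = 14.
Tm = 2(10) + 4(14) = 20 + 56 = 76°C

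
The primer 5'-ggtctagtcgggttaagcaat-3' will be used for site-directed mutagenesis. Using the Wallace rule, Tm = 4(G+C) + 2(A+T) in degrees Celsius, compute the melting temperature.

Base counts: A=5, T=6, G=7, C=3
So N_AT = 11 and N_GC = 10.
Tm = 2(11) + 4(10) = 22 + 40 = 62°C

62°C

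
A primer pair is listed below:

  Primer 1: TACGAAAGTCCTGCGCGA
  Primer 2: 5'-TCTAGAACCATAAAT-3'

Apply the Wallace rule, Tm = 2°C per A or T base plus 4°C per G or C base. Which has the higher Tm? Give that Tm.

Primer 1, 56°C

Primer 1: A+T=8, G+C=10 → Tm = 2(8)+4(10) = 56°C
Primer 2: A+T=11, G+C=4 → Tm = 2(11)+4(4) = 38°C
56°C vs 38°C → primer 1 is higher.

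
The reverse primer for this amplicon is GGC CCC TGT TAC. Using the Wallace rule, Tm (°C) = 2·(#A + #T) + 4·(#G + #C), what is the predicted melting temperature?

40°C

G=3, C=5, A=1, T=3
A+T = 4, G+C = 8
Tm = 4·8 + 2·4 = 32 + 8 = 40°C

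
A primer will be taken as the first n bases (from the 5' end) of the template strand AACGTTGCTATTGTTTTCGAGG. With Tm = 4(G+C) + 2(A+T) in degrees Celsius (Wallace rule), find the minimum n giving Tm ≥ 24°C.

First 7 bases: AACGTTG → Tm = 20°C (< 24°C)
First 8 bases: AACGTTGC → Tm = 24°C (≥ 24°C)
Each additional base adds 2°C (A/T) or 4°C (G/C), so Tm is non-decreasing in n; n = 8 is the first length to reach 24°C.

n = 8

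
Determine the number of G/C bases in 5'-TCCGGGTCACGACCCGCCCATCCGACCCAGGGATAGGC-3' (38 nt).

27

Counting bases: A=7, G=11, T=4, C=16
G+C = 11 + 16 = 27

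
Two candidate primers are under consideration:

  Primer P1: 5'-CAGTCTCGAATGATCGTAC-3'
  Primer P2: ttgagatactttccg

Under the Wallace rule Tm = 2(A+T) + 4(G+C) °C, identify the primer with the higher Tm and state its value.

Primer P1, 56°C

Primer P1: A+T=10, G+C=9 → Tm = 2(10)+4(9) = 56°C
Primer P2: A+T=9, G+C=6 → Tm = 2(9)+4(6) = 42°C
56°C vs 42°C → primer P1 is higher.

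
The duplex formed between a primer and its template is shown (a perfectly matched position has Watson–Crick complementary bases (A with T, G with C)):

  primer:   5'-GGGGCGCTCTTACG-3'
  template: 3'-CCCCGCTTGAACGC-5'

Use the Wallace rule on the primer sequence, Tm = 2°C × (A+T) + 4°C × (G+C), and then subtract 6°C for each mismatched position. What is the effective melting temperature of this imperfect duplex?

30°C

Primer base counts: A=1, T=3, G=6, C=4 → A+T=4, G+C=10
Perfect-match Tm = 2(4) + 4(10) = 8 + 40 = 48°C
Mismatches (positions where the bases are not complementary): 3 (at positions 7, 8, 12)
Effective Tm = 48 − 3×6 = 48 − 18 = 30°C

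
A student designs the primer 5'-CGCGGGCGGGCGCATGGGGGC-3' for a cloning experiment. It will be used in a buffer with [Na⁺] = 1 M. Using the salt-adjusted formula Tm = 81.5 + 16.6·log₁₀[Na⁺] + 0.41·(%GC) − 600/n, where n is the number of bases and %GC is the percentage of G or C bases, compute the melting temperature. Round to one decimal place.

Length n = 21. Base counts: G=13, C=6, A=1, T=1
G+C = 19, so %GC = 19/21 × 100 = 90.476%
Salt term: 16.6 × (0) = 0
GC term: 0.41 × 90.476 = 37.095; length term: −600/21 = −28.571
Tm = 81.5 + (0) + 37.095 − 28.571 = 90.024 → 90.0°C

90.0°C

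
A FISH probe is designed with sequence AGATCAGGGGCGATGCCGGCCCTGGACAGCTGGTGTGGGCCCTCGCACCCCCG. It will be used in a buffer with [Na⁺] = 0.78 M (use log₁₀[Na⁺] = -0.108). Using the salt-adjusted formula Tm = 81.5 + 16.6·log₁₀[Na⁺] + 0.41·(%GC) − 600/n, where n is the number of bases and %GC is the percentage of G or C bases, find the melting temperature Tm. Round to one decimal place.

Length n = 53. Counting bases: C=19, G=20, T=7, A=7
G+C = 39, so %GC = 39/53 × 100 = 73.585%
Salt term: 16.6 × (-0.108) = -1.793
GC term: 0.41 × 73.585 = 30.17; length term: −600/53 = −11.321
Tm = 81.5 + (-1.793) + 30.17 − 11.321 = 98.556 → 98.6°C

98.6°C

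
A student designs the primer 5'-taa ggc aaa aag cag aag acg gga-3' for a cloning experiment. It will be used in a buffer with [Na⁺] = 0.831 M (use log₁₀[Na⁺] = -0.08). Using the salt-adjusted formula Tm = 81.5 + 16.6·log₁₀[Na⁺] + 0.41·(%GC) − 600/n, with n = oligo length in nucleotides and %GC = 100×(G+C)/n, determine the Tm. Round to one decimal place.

74.0°C

Length n = 24. Base counts: C=3, T=1, A=12, G=8
G+C = 11, so %GC = 11/24 × 100 = 45.833%
Salt term: 16.6 × (-0.08) = -1.328
GC term: 0.41 × 45.833 = 18.792; length term: −600/24 = −25
Tm = 81.5 + (-1.328) + 18.792 − 25 = 73.964 → 74.0°C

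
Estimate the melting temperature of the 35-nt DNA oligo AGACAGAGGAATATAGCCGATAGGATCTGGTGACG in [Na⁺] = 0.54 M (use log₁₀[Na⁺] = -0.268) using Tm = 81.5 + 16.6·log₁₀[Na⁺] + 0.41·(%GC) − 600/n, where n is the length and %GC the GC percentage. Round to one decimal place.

Length n = 35. Base counts: T=6, G=12, A=12, C=5
G+C = 17, so %GC = 17/35 × 100 = 48.571%
Salt term: 16.6 × (-0.268) = -4.449
GC term: 0.41 × 48.571 = 19.914; length term: −600/35 = −17.143
Tm = 81.5 + (-4.449) + 19.914 − 17.143 = 79.822 → 79.8°C

79.8°C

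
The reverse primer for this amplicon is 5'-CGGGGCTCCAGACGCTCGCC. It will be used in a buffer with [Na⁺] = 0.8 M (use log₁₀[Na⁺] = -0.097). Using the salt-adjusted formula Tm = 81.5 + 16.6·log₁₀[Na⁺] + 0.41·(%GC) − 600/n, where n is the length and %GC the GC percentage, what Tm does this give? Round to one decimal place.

Length n = 20. G=7, C=9, A=2, T=2
G+C = 16, so %GC = 16/20 × 100 = 80%
Salt term: 16.6 × (-0.097) = -1.61
GC term: 0.41 × 80 = 32.8; length term: −600/20 = −30
Tm = 81.5 + (-1.61) + 32.8 − 30 = 82.69 → 82.7°C

82.7°C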